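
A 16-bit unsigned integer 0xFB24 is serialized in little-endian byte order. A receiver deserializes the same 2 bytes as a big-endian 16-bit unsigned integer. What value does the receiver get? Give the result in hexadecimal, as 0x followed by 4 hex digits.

0x24FB

Stored little-endian, the bytes at ascending addresses are 24 FB.
Read back as big-endian, the last byte is least significant, giving 0x24FB.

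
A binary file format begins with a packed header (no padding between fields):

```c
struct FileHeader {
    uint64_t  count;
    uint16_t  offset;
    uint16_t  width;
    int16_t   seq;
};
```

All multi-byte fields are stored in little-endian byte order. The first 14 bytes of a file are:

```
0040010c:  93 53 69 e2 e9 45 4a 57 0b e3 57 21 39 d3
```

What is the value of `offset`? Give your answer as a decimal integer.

58123

`offset` follows `count` (8 bytes), so it starts at byte offset 8 and occupies 2 bytes.
Bytes at offsets 8..9: 0B E3.
Little-endian: lowest address holds the least-significant byte.
Reassemble most-significant byte first: E3 0B → 0xE30B.
0xE30B = 58123.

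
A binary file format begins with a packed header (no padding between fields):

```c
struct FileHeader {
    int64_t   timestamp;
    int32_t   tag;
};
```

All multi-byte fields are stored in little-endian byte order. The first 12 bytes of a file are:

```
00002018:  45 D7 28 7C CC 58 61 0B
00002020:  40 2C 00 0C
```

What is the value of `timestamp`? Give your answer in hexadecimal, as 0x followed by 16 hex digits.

`timestamp` is the first field, at byte offset 0, occupying 8 bytes.
Bytes at offsets 0..7: 45 D7 28 7C CC 58 61 0B.
Little-endian: lowest address holds the least-significant byte.
Reassemble most-significant byte first: 0B 61 58 CC 7C 28 D7 45 → 0x0B6158CC7C28D745.

0x0B6158CC7C28D745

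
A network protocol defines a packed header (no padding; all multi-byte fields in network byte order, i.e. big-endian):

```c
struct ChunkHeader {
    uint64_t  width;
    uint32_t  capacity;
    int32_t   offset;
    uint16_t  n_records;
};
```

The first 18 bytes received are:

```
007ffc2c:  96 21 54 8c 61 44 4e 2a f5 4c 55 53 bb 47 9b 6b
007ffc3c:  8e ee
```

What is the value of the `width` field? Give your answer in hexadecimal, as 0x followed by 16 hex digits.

0x9621548C61444E2A

`width` is the first field, at byte offset 0, occupying 8 bytes.
Bytes at offsets 0..7: 96 21 54 8C 61 44 4E 2A.
Big-endian stores the most-significant byte at the lowest address.
The bytes are already most-significant first: 0x9621548C61444E2A.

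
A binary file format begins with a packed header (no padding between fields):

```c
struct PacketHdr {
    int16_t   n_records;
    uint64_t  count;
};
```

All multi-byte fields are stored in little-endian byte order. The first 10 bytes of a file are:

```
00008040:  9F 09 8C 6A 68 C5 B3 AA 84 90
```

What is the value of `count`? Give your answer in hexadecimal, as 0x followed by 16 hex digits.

`count` follows `n_records` (2 bytes), so it starts at byte offset 2 and occupies 8 bytes.
Bytes at offsets 2..9: 8C 6A 68 C5 B3 AA 84 90.
Little-endian stores the least-significant byte at the lowest address.
Reassemble most-significant byte first: 90 84 AA B3 C5 68 6A 8C → 0x9084AAB3C5686A8C.

0x9084AAB3C5686A8C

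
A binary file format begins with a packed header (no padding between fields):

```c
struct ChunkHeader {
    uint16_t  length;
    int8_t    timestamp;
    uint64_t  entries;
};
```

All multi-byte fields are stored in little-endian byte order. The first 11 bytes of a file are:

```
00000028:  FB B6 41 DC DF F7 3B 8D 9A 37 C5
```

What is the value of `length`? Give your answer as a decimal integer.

46843

`length` is the first field, at byte offset 0, occupying 2 bytes.
Bytes at offsets 0..1: FB B6.
Little-endian stores the least-significant byte at the lowest address.
Reassemble most-significant byte first: B6 FB → 0xB6FB.
0xB6FB = 46843.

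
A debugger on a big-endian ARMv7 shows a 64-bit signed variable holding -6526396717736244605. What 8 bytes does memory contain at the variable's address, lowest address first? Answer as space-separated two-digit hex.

A5 6D 94 C3 78 0E 4A 83

Two's complement of -6526396717736244605 in 64 bits: 6526396717736244605 = 0x5A926B3C87F1B57D; invert → 0xA56D94C3780E4A82; add 1 → 0xA56D94C3780E4A83.
Split into bytes (most-significant first): A5 6D 94 C3 78 0E 4A 83.
In big-endian order the high byte comes first in memory.
So the memory order matches the most-significant-first order: A5 6D 94 C3 78 0E 4A 83.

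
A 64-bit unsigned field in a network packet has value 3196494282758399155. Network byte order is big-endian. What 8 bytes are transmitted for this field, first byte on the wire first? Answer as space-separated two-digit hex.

2C 5C 3A 9D 4A 61 A4 B3

3196494282758399155 in hexadecimal, padded to 64 bits, is 0x2C5C3A9D4A61A4B3.
Split into bytes (most-significant first): 2C 5C 3A 9D 4A 61 A4 B3.
In big-endian order the high byte comes first in memory.
So the memory order matches the most-significant-first order: 2C 5C 3A 9D 4A 61 A4 B3.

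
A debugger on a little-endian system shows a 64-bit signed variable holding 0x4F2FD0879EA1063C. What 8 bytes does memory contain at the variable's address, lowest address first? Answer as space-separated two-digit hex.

Split into bytes (most-significant first): 4F 2F D0 87 9E A1 06 3C.
Little-endian stores the least-significant byte at the lowest address.
So at ascending addresses the bytes are 3C 06 A1 9E 87 D0 2F 4F.

3C 06 A1 9E 87 D0 2F 4F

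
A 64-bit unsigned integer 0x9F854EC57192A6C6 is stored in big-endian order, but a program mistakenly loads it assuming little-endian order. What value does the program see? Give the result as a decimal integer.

14314289482982917535

Stored big-endian, the bytes at ascending addresses are 9F 85 4E C5 71 92 A6 C6.
Read back as little-endian, the first byte is least significant, giving 0xC6A69271C54E859F.
0xC6A69271C54E859F = 14314289482982917535.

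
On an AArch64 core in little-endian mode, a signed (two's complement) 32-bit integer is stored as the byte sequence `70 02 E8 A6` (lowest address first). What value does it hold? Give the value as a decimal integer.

-1494744464

Little-endian: lowest address holds the least-significant byte.
Reassemble most-significant byte first: A6 E8 02 70 → 0xA6E80270.
Top bit is set, so as a signed 32-bit value this is 0xA6E80270 − 2^32 = -1494744464.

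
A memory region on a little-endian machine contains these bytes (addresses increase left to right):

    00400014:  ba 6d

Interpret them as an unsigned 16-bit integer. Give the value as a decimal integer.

Little-endian stores the least-significant byte at the lowest address.
Reassemble most-significant byte first: 6D BA → 0x6DBA.
0x6DBA = 28090.

28090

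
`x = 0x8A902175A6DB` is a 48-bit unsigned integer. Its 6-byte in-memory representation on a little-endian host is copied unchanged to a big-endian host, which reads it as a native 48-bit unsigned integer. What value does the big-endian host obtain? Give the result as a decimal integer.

241507976188042

Stored little-endian, the bytes at ascending addresses are DB A6 75 21 90 8A.
Read back as big-endian, the last byte is least significant, giving 0xDBA67521908A.
0xDBA67521908A = 241507976188042.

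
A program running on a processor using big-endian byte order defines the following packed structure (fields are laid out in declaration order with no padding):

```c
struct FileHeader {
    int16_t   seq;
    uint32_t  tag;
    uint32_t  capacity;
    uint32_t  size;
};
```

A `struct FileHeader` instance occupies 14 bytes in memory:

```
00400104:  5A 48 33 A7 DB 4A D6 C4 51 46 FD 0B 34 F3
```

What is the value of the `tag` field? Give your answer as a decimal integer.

`tag` follows `seq` (2 bytes), so it starts at byte offset 2 and occupies 4 bytes.
Bytes at offsets 2..5: 33 A7 DB 4A.
In big-endian order the high byte comes first in memory.
The bytes are already most-significant first: 0x33A7DB4A.
0x33A7DB4A = 866638666.

866638666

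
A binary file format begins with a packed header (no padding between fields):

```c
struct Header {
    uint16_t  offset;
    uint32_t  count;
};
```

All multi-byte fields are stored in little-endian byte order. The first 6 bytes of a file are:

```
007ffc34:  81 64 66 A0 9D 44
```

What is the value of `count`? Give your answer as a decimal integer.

1151180902

`count` follows `offset` (2 bytes), so it starts at byte offset 2 and occupies 4 bytes.
Bytes at offsets 2..5: 66 A0 9D 44.
Little-endian stores the least-significant byte at the lowest address.
Reassemble most-significant byte first: 44 9D A0 66 → 0x449DA066.
0x449DA066 = 1151180902.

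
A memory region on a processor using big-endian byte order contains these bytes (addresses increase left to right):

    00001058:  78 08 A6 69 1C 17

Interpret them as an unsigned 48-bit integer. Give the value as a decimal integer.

131978546977815

In big-endian order the high byte comes first in memory.
The bytes are already most-significant first: 0x7808A6691C17.
0x7808A6691C17 = 131978546977815.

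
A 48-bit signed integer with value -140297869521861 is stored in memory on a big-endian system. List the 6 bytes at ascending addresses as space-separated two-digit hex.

80 66 5B 53 0C 3B

Two's complement of -140297869521861 in 48 bits: 140297869521861 = 0x7F99A4ACF3C5; invert → 0x80665B530C3A; add 1 → 0x80665B530C3B.
Split into bytes (most-significant first): 80 66 5B 53 0C 3B.
Big-endian stores the most-significant byte at the lowest address.
So the memory order matches the most-significant-first order: 80 66 5B 53 0C 3B.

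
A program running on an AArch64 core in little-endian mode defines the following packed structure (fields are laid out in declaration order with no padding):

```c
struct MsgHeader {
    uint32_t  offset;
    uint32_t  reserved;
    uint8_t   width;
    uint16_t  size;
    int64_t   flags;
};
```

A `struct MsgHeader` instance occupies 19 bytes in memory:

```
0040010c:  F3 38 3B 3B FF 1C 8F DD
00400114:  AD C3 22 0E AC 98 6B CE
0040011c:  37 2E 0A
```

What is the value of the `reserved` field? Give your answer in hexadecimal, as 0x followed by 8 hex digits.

`reserved` follows `offset` (4 bytes), so it starts at byte offset 4 and occupies 4 bytes.
Bytes at offsets 4..7: FF 1C 8F DD.
Little-endian stores the least-significant byte at the lowest address.
Reassemble most-significant byte first: DD 8F 1C FF → 0xDD8F1CFF.

0xDD8F1CFF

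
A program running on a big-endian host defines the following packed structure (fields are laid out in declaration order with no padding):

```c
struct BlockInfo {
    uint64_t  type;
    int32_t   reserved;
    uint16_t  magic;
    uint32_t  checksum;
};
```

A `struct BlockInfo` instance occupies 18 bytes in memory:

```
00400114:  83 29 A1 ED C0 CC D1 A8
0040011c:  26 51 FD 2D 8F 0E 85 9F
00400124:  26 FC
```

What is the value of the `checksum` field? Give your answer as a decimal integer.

2241799932

`checksum` follows `type` (8 B), `reserved` (4 B), `magic` (2 B), so it starts at offset 8 + 4 + 2 = 14 and occupies 4 bytes.
Bytes at offsets 14..17: 85 9F 26 FC.
Big-endian: lowest address holds the most-significant byte.
The bytes are already most-significant first: 0x859F26FC.
0x859F26FC = 2241799932.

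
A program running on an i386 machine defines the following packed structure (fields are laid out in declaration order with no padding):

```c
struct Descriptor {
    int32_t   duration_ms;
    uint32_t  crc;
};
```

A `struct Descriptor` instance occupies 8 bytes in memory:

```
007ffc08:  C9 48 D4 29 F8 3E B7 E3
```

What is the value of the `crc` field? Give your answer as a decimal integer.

3820437240

`crc` follows `duration_ms` (4 bytes), so it starts at byte offset 4 and occupies 4 bytes.
Bytes at offsets 4..7: F8 3E B7 E3.
In little-endian order the low byte comes first in memory.
Reassemble most-significant byte first: E3 B7 3E F8 → 0xE3B73EF8.
0xE3B73EF8 = 3820437240.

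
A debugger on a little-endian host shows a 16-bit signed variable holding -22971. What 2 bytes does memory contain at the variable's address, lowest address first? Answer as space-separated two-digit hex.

45 A6

Two's complement of -22971 in 16 bits: 22971 = 0x59BB; invert → 0xA644; add 1 → 0xA645.
Split into bytes (most-significant first): A6 45.
Little-endian: lowest address holds the least-significant byte.
So at ascending addresses the bytes are 45 A6.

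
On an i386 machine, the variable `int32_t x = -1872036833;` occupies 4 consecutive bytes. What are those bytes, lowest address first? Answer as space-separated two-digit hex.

1F FC 6A 90

Two's complement of -1872036833 in 32 bits: 1872036833 = 0x6F9503E1; invert → 0x906AFC1E; add 1 → 0x906AFC1F.
Split into bytes (most-significant first): 90 6A FC 1F.
Little-endian: lowest address holds the least-significant byte.
So at ascending addresses the bytes are 1F FC 6A 90.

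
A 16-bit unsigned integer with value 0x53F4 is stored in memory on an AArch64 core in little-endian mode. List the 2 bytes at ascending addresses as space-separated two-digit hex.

F4 53

Split into bytes (most-significant first): 53 F4.
In little-endian order the low byte comes first in memory.
So at ascending addresses the bytes are F4 53.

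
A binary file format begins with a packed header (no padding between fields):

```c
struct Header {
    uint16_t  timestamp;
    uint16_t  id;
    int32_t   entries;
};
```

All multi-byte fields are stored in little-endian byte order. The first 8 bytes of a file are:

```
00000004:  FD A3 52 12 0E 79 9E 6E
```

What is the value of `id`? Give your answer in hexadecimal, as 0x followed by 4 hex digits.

`id` follows `timestamp` (2 bytes), so it starts at byte offset 2 and occupies 2 bytes.
Bytes at offsets 2..3: 52 12.
Little-endian: lowest address holds the least-significant byte.
Reassemble most-significant byte first: 12 52 → 0x1252.

0x1252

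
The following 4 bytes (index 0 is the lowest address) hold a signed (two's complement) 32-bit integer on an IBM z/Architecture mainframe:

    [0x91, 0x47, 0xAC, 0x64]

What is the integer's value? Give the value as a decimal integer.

-1857573788

Big-endian stores the most-significant byte at the lowest address.
The bytes are already most-significant first: 0x9147AC64.
Top bit is set, so as a signed 32-bit value this is 0x9147AC64 − 2^32 = -1857573788.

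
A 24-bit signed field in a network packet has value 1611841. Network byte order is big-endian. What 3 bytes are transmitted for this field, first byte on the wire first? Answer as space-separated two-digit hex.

1611841 in hexadecimal, padded to 24 bits, is 0x189841.
Split into bytes (most-significant first): 18 98 41.
Big-endian: lowest address holds the most-significant byte.
So the memory order matches the most-significant-first order: 18 98 41.

18 98 41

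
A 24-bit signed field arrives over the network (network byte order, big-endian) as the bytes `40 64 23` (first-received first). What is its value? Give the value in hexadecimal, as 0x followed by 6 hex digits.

Big-endian: lowest address holds the most-significant byte.
The bytes are already most-significant first: 0x406423.

0x406423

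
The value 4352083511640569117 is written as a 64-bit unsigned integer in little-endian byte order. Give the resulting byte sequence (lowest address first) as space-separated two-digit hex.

1D B5 2B 40 E5 B4 65 3C

4352083511640569117 in hexadecimal, padded to 64 bits, is 0x3C65B4E5402BB51D.
Split into bytes (most-significant first): 3C 65 B4 E5 40 2B B5 1D.
In little-endian order the low byte comes first in memory.
So at ascending addresses the bytes are 1D B5 2B 40 E5 B4 65 3C.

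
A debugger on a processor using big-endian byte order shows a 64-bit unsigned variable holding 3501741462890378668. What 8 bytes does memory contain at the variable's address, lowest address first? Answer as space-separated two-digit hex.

3501741462890378668 in hexadecimal, padded to 64 bits, is 0x3098AF4EB6D675AC.
Split into bytes (most-significant first): 30 98 AF 4E B6 D6 75 AC.
Big-endian stores the most-significant byte at the lowest address.
So the memory order matches the most-significant-first order: 30 98 AF 4E B6 D6 75 AC.

30 98 AF 4E B6 D6 75 AC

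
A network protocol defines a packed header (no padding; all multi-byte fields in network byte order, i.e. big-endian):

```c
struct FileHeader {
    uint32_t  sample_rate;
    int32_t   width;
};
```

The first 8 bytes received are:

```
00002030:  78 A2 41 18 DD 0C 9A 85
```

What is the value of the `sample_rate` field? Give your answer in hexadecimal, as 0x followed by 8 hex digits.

0x78A24118

`sample_rate` is the first field, at byte offset 0, occupying 4 bytes.
Bytes at offsets 0..3: 78 A2 41 18.
Big-endian stores the most-significant byte at the lowest address.
The bytes are already most-significant first: 0x78A24118.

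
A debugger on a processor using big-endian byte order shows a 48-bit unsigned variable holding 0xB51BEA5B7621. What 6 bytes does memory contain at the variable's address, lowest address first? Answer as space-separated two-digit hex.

B5 1B EA 5B 76 21

Split into bytes (most-significant first): B5 1B EA 5B 76 21.
In big-endian order the high byte comes first in memory.
So the memory order matches the most-significant-first order: B5 1B EA 5B 76 21.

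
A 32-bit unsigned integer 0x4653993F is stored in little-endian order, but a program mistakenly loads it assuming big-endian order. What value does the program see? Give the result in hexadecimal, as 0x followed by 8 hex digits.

Stored little-endian, the bytes at ascending addresses are 3F 99 53 46.
Read back as big-endian, the last byte is least significant, giving 0x3F995346.

0x3F995346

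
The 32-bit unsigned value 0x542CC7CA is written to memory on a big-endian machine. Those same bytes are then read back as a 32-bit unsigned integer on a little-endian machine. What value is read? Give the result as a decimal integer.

3402050644

Stored big-endian, the bytes at ascending addresses are 54 2C C7 CA.
Read back as little-endian, the first byte is least significant, giving 0xCAC72C54.
0xCAC72C54 = 3402050644.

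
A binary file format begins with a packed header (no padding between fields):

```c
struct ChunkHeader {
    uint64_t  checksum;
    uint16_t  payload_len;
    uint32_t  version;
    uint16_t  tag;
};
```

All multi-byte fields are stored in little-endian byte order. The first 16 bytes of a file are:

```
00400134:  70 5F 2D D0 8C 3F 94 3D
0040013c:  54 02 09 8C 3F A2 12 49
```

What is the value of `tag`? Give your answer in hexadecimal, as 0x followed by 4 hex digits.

`tag` follows `checksum` (8 B), `payload_len` (2 B), `version` (4 B), so it starts at offset 8 + 2 + 4 = 14 and occupies 2 bytes.
Bytes at offsets 14..15: 12 49.
In little-endian order the low byte comes first in memory.
Reassemble most-significant byte first: 49 12 → 0x4912.

0x4912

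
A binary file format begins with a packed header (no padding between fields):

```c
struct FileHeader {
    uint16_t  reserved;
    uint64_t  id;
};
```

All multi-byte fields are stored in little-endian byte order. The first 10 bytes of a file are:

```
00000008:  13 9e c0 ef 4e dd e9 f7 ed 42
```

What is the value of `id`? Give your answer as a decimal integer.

`id` follows `reserved` (2 bytes), so it starts at byte offset 2 and occupies 8 bytes.
Bytes at offsets 2..9: C0 EF 4E DD E9 F7 ED 42.
Little-endian stores the least-significant byte at the lowest address.
Reassemble most-significant byte first: 42 ED F7 E9 DD 4E EF C0 → 0x42EDF7E9DD4EEFC0.
0x42EDF7E9DD4EEFC0 = 4822783359796047808.

4822783359796047808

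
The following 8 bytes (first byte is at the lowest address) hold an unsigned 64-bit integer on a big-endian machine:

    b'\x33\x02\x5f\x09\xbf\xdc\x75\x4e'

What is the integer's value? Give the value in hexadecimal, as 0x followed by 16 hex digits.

0x33025F09BFDC754E

In big-endian order the high byte comes first in memory.
The bytes are already most-significant first: 0x33025F09BFDC754E.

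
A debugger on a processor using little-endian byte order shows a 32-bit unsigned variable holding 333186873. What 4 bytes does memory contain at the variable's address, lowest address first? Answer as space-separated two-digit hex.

333186873 in hexadecimal, padded to 32 bits, is 0x13DC0739.
Split into bytes (most-significant first): 13 DC 07 39.
Little-endian stores the least-significant byte at the lowest address.
So at ascending addresses the bytes are 39 07 DC 13.

39 07 DC 13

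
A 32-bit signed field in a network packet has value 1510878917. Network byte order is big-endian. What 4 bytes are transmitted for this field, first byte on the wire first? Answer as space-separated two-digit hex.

1510878917 in hexadecimal, padded to 32 bits, is 0x5A0E2EC5.
Split into bytes (most-significant first): 5A 0E 2E C5.
In big-endian order the high byte comes first in memory.
So the memory order matches the most-significant-first order: 5A 0E 2E C5.

5A 0E 2E C5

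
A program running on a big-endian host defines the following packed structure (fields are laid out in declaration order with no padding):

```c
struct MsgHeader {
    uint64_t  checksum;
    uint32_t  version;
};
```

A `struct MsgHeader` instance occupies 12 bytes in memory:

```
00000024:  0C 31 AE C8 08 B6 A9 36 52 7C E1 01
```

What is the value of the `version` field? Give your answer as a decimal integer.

1383915777

`version` follows `checksum` (8 bytes), so it starts at byte offset 8 and occupies 4 bytes.
Bytes at offsets 8..11: 52 7C E1 01.
Big-endian: lowest address holds the most-significant byte.
The bytes are already most-significant first: 0x527CE101.
0x527CE101 = 1383915777.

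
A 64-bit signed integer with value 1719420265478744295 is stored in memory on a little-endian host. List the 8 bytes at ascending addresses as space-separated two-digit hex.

1719420265478744295 in hexadecimal, padded to 64 bits, is 0x17DC9B9F1F77E8E7.
Split into bytes (most-significant first): 17 DC 9B 9F 1F 77 E8 E7.
In little-endian order the low byte comes first in memory.
So at ascending addresses the bytes are E7 E8 77 1F 9F 9B DC 17.

E7 E8 77 1F 9F 9B DC 17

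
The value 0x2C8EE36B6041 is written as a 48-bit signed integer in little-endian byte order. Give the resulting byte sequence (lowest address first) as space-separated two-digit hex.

Split into bytes (most-significant first): 2C 8E E3 6B 60 41.
Little-endian stores the least-significant byte at the lowest address.
So at ascending addresses the bytes are 41 60 6B E3 8E 2C.

41 60 6B E3 8E 2C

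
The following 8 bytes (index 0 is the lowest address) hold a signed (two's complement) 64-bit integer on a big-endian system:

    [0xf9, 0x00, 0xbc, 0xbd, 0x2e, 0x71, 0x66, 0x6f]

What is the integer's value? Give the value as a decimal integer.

Big-endian stores the most-significant byte at the lowest address.
The bytes are already most-significant first: 0xF900BCBD2E71666F.
Top bit is set, so as a signed 64-bit value this is 0xF900BCBD2E71666F − 2^64 = -504195637551470993.

-504195637551470993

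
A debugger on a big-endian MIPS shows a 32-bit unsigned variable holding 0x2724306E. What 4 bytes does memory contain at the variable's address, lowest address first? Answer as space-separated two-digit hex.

27 24 30 6E

Split into bytes (most-significant first): 27 24 30 6E.
In big-endian order the high byte comes first in memory.
So the memory order matches the most-significant-first order: 27 24 30 6E.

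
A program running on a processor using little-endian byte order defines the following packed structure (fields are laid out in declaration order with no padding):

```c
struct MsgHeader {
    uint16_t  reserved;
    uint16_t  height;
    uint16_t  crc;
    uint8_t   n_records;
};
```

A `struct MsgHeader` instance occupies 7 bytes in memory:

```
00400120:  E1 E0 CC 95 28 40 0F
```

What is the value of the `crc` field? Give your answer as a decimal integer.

16424

`crc` follows `reserved` (2 B), `height` (2 B), so it starts at offset 2 + 2 = 4 and occupies 2 bytes.
Bytes at offsets 4..5: 28 40.
Little-endian: lowest address holds the least-significant byte.
Reassemble most-significant byte first: 40 28 → 0x4028.
0x4028 = 16424.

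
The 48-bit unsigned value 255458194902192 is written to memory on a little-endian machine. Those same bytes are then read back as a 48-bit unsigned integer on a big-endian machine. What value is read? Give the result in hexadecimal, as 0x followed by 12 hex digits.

0xB04CF67E56E8

255458194902192 in 48-bit hexadecimal is 0xE8567EF64CB0.
Stored little-endian, the bytes at ascending addresses are B0 4C F6 7E 56 E8.
Read back as big-endian, the last byte is least significant, giving 0xB04CF67E56E8.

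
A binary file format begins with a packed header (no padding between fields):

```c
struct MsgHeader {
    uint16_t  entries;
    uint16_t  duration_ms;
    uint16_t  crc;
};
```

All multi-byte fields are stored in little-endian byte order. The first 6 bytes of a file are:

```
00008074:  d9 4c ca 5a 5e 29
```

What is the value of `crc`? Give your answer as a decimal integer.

`crc` follows `entries` (2 B), `duration_ms` (2 B), so it starts at offset 2 + 2 = 4 and occupies 2 bytes.
Bytes at offsets 4..5: 5E 29.
Little-endian stores the least-significant byte at the lowest address.
Reassemble most-significant byte first: 29 5E → 0x295E.
0x295E = 10590.

10590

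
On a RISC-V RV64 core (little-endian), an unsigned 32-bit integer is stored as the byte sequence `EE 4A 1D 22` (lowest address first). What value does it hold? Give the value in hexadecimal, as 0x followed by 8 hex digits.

Little-endian: lowest address holds the least-significant byte.
Reassemble most-significant byte first: 22 1D 4A EE → 0x221D4AEE.

0x221D4AEE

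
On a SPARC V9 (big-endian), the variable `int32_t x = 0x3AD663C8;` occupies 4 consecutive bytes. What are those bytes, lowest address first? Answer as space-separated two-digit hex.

3A D6 63 C8

Split into bytes (most-significant first): 3A D6 63 C8.
Big-endian: lowest address holds the most-significant byte.
So the memory order matches the most-significant-first order: 3A D6 63 C8.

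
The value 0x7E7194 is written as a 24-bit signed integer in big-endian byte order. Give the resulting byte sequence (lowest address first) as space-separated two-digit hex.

Split into bytes (most-significant first): 7E 71 94.
Big-endian stores the most-significant byte at the lowest address.
So the memory order matches the most-significant-first order: 7E 71 94.

7E 71 94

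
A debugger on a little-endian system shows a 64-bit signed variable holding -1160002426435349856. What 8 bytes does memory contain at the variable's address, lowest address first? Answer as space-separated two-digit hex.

Two's complement of -1160002426435349856 in 64 bits: 1160002426435349856 = 0x1019280F96452D60; invert → 0xEFE6D7F069BAD29F; add 1 → 0xEFE6D7F069BAD2A0.
Split into bytes (most-significant first): EF E6 D7 F0 69 BA D2 A0.
Little-endian stores the least-significant byte at the lowest address.
So at ascending addresses the bytes are A0 D2 BA 69 F0 D7 E6 EF.

A0 D2 BA 69 F0 D7 E6 EF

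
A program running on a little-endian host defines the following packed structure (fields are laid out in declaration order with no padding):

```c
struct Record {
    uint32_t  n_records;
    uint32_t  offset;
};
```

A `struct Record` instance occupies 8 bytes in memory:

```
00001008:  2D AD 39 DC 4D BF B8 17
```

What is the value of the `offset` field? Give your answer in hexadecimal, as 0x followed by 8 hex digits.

0x17B8BF4D

`offset` follows `n_records` (4 bytes), so it starts at byte offset 4 and occupies 4 bytes.
Bytes at offsets 4..7: 4D BF B8 17.
Little-endian stores the least-significant byte at the lowest address.
Reassemble most-significant byte first: 17 B8 BF 4D → 0x17B8BF4D.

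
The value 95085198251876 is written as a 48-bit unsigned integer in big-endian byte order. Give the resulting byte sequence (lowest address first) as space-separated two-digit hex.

56 7A BF 77 17 64

95085198251876 in hexadecimal, padded to 48 bits, is 0x567ABF771764.
Split into bytes (most-significant first): 56 7A BF 77 17 64.
Big-endian: lowest address holds the most-significant byte.
So the memory order matches the most-significant-first order: 56 7A BF 77 17 64.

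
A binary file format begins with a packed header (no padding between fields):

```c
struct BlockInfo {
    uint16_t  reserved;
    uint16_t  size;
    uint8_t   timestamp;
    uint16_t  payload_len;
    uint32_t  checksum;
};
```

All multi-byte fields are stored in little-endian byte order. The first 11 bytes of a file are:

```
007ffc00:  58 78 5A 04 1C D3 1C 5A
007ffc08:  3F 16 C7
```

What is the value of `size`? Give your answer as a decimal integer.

`size` follows `reserved` (2 bytes), so it starts at byte offset 2 and occupies 2 bytes.
Bytes at offsets 2..3: 5A 04.
Little-endian stores the least-significant byte at the lowest address.
Reassemble most-significant byte first: 04 5A → 0x045A.
0x045A = 1114.

1114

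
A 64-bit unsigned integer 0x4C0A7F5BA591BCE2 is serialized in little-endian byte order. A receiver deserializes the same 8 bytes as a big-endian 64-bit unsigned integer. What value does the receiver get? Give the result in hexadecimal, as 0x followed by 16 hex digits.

0xE2BC91A55B7F0A4C

Stored little-endian, the bytes at ascending addresses are E2 BC 91 A5 5B 7F 0A 4C.
Read back as big-endian, the last byte is least significant, giving 0xE2BC91A55B7F0A4C.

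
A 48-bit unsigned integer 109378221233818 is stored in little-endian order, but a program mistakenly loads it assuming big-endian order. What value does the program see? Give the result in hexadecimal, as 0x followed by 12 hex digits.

109378221233818 in 48-bit hexadecimal is 0x637A9A05D69A.
Stored little-endian, the bytes at ascending addresses are 9A D6 05 9A 7A 63.
Read back as big-endian, the last byte is least significant, giving 0x9AD6059A7A63.

0x9AD6059A7A63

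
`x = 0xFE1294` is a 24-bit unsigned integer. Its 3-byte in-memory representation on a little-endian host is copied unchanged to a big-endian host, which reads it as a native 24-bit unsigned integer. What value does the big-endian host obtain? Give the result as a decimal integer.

Stored little-endian, the bytes at ascending addresses are 94 12 FE.
Read back as big-endian, the last byte is least significant, giving 0x9412FE.
0x9412FE = 9704190.

9704190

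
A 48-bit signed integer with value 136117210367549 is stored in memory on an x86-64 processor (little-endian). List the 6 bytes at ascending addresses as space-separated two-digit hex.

3D C6 F8 41 CC 7B

136117210367549 in hexadecimal, padded to 48 bits, is 0x7BCC41F8C63D.
Split into bytes (most-significant first): 7B CC 41 F8 C6 3D.
Little-endian: lowest address holds the least-significant byte.
So at ascending addresses the bytes are 3D C6 F8 41 CC 7B.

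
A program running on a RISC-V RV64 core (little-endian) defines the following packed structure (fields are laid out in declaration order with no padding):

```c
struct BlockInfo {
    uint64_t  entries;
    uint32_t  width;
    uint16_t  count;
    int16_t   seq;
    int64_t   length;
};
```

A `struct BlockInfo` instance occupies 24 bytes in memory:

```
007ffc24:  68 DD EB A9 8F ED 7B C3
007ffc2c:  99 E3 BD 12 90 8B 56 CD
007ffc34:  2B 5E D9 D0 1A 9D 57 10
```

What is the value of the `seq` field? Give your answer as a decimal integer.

`seq` follows `entries` (8 B), `width` (4 B), `count` (2 B), so it starts at offset 8 + 4 + 2 = 14 and occupies 2 bytes.
Bytes at offsets 14..15: 56 CD.
Little-endian stores the least-significant byte at the lowest address.
Reassemble most-significant byte first: CD 56 → 0xCD56.
Top bit is set, so as a signed 16-bit value this is 0xCD56 − 2^16 = -12970.

-12970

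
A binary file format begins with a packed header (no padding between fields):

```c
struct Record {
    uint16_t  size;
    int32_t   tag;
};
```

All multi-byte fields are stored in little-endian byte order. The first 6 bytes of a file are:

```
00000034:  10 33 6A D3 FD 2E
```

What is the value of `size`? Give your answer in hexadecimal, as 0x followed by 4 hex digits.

0x3310

`size` is the first field, at byte offset 0, occupying 2 bytes.
Bytes at offsets 0..1: 10 33.
Little-endian: lowest address holds the least-significant byte.
Reassemble most-significant byte first: 33 10 → 0x3310.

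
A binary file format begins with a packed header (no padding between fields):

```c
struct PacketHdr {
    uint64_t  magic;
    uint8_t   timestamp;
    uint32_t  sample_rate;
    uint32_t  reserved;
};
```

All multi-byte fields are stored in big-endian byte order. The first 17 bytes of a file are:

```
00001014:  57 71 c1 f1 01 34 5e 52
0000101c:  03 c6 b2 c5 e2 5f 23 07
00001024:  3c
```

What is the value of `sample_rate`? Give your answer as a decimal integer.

3333604834

`sample_rate` follows `magic` (8 B), `timestamp` (1 B), so it starts at offset 8 + 1 = 9 and occupies 4 bytes.
Bytes at offsets 9..12: C6 B2 C5 E2.
Big-endian stores the most-significant byte at the lowest address.
The bytes are already most-significant first: 0xC6B2C5E2.
0xC6B2C5E2 = 3333604834.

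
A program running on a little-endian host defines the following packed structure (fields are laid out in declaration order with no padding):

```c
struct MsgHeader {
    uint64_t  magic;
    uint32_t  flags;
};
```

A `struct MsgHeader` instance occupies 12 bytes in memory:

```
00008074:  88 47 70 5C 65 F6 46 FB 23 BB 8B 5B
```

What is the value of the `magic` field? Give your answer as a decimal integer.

`magic` is the first field, at byte offset 0, occupying 8 bytes.
Bytes at offsets 0..7: 88 47 70 5C 65 F6 46 FB.
In little-endian order the low byte comes first in memory.
Reassemble most-significant byte first: FB 46 F6 65 5C 70 47 88 → 0xFB46F6655C704788.
0xFB46F6655C704788 = 18106430267092649864.

18106430267092649864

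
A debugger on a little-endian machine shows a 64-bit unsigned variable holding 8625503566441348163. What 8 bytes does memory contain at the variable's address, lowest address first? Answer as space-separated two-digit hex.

8625503566441348163 in hexadecimal, padded to 64 bits, is 0x77B3F1CB3699FC43.
Split into bytes (most-significant first): 77 B3 F1 CB 36 99 FC 43.
In little-endian order the low byte comes first in memory.
So at ascending addresses the bytes are 43 FC 99 36 CB F1 B3 77.

43 FC 99 36 CB F1 B3 77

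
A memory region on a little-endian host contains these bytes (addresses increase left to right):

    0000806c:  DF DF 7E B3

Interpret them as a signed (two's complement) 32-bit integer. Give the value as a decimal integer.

-1283530785

Little-endian: lowest address holds the least-significant byte.
Reassemble most-significant byte first: B3 7E DF DF → 0xB37EDFDF.
Top bit is set, so as a signed 32-bit value this is 0xB37EDFDF − 2^32 = -1283530785.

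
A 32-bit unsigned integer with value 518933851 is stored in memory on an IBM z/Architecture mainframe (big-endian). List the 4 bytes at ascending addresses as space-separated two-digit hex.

518933851 in hexadecimal, padded to 32 bits, is 0x1EEE4D5B.
Split into bytes (most-significant first): 1E EE 4D 5B.
Big-endian stores the most-significant byte at the lowest address.
So the memory order matches the most-significant-first order: 1E EE 4D 5B.

1E EE 4D 5B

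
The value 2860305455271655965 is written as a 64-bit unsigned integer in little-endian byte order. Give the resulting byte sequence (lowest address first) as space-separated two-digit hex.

2860305455271655965 in hexadecimal, padded to 64 bits, is 0x27B1D8A832943A1D.
Split into bytes (most-significant first): 27 B1 D8 A8 32 94 3A 1D.
Little-endian: lowest address holds the least-significant byte.
So at ascending addresses the bytes are 1D 3A 94 32 A8 D8 B1 27.

1D 3A 94 32 A8 D8 B1 27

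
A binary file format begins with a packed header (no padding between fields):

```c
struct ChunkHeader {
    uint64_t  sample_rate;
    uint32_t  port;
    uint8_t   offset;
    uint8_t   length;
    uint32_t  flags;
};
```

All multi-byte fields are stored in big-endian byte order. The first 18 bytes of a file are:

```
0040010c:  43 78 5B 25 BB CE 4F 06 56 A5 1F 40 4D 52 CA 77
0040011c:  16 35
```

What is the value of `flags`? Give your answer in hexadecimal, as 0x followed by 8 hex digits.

0xCA771635

`flags` follows `sample_rate` (8 B), `port` (4 B), `offset` (1 B), `length` (1 B), so it starts at offset 8 + 4 + 1 + 1 = 14 and occupies 4 bytes.
Bytes at offsets 14..17: CA 77 16 35.
Big-endian: lowest address holds the most-significant byte.
The bytes are already most-significant first: 0xCA771635.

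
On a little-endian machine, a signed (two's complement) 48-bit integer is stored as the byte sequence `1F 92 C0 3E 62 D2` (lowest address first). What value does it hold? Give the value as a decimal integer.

-50155575274977

Little-endian stores the least-significant byte at the lowest address.
Reassemble most-significant byte first: D2 62 3E C0 92 1F → 0xD2623EC0921F.
Top bit is set, so as a signed 48-bit value this is 0xD2623EC0921F − 2^48 = -50155575274977.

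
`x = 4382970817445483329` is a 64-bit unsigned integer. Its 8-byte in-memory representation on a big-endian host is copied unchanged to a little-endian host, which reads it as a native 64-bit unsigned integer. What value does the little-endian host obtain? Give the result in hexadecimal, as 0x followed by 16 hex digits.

0x41D3BD8ABC70D33C

4382970817445483329 in 64-bit hexadecimal is 0x3CD370BC8ABDD341.
Stored big-endian, the bytes at ascending addresses are 3C D3 70 BC 8A BD D3 41.
Read back as little-endian, the first byte is least significant, giving 0x41D3BD8ABC70D33C.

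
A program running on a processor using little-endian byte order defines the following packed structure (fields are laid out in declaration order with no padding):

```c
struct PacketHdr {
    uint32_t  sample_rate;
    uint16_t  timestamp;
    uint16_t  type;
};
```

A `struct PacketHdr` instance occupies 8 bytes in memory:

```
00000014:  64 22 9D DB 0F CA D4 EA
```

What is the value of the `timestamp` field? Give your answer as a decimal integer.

51727

`timestamp` follows `sample_rate` (4 bytes), so it starts at byte offset 4 and occupies 2 bytes.
Bytes at offsets 4..5: 0F CA.
Little-endian stores the least-significant byte at the lowest address.
Reassemble most-significant byte first: CA 0F → 0xCA0F.
0xCA0F = 51727.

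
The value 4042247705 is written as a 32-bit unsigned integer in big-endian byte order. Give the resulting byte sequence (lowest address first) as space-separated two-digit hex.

F0 EF CE 19

4042247705 in hexadecimal, padded to 32 bits, is 0xF0EFCE19.
Split into bytes (most-significant first): F0 EF CE 19.
Big-endian: lowest address holds the most-significant byte.
So the memory order matches the most-significant-first order: F0 EF CE 19.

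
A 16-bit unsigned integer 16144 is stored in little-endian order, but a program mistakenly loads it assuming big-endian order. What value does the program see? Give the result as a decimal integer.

4159

16144 in 16-bit hexadecimal is 0x3F10.
Stored little-endian, the bytes at ascending addresses are 10 3F.
Read back as big-endian, the last byte is least significant, giving 0x103F.
0x103F = 4159.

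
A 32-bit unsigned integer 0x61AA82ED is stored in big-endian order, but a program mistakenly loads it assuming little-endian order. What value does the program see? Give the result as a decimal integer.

Stored big-endian, the bytes at ascending addresses are 61 AA 82 ED.
Read back as little-endian, the first byte is least significant, giving 0xED82AA61.
0xED82AA61 = 3984763489.

3984763489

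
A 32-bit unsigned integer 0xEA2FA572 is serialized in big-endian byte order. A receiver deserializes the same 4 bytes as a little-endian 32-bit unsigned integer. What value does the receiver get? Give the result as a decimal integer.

1923428330

Stored big-endian, the bytes at ascending addresses are EA 2F A5 72.
Read back as little-endian, the first byte is least significant, giving 0x72A52FEA.
0x72A52FEA = 1923428330.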